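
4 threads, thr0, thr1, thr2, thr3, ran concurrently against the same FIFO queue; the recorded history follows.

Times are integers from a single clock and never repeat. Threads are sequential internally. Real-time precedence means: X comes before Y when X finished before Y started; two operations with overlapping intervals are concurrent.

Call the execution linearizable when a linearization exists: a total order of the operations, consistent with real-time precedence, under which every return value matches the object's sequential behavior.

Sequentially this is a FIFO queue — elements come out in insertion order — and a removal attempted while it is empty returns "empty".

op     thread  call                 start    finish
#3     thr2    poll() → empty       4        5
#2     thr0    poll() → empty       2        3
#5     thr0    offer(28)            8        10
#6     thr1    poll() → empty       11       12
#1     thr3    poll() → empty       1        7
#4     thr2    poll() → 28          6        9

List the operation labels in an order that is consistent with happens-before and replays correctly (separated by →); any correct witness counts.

#1 → #2 → #3 → #5 → #4 → #6

step 1: #1 poll() → empty — queue <>
step 2: #2 poll() → empty — queue <>
step 3: #3 poll() → empty — queue <>
step 4: #5 offer(28) — queue <28>
step 5: #4 poll() → 28 — queue <>
step 6: #6 poll() → empty — queue <>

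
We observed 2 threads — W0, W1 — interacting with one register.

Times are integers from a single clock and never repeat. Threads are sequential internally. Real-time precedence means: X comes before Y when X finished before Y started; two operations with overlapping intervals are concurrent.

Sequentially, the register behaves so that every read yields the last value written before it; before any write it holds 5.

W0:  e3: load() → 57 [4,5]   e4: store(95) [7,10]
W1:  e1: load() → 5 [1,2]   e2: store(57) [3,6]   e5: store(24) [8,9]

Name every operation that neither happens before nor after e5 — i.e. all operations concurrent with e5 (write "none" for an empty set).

e4

e5 spans [8,9]: anything still running between times 8 and 9 counts as concurrent
e1 [1,2]: before
e2 [3,6]: before
e3 [4,5]: before
e4 [7,10]: concurrent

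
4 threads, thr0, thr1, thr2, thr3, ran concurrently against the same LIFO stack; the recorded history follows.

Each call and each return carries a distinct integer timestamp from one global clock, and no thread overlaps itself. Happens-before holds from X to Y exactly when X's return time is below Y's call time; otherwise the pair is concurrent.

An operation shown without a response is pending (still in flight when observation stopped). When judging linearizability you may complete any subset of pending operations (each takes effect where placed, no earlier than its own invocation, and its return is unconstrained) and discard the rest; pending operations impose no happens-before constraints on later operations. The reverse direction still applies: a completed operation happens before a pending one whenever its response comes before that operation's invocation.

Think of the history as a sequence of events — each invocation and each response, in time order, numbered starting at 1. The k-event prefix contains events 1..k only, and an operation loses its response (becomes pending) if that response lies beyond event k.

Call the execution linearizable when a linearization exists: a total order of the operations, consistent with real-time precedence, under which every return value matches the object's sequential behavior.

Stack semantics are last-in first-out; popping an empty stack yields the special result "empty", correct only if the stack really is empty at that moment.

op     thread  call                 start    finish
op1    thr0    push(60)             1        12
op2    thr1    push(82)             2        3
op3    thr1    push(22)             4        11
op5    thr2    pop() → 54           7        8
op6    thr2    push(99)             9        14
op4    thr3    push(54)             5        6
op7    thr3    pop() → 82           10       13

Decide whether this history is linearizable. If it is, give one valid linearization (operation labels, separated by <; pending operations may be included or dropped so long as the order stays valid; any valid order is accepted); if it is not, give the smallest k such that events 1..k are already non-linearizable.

linearizable — witness: op1 < op2 < op4 < op5 < op7 < op3 < op6

after step 1 (op1 push(60)): stack <60>
after step 2 (op2 push(82)): stack <60,82>
after step 3 (op4 push(54)): stack <60,82,54>
after step 4 (op5 pop() → 54): stack <60,82>
after step 5 (op7 pop() → 82): stack <60>
after step 6 (op3 push(22)): stack <60,22>
after step 7 (op6 push(99)): stack <60,22,99>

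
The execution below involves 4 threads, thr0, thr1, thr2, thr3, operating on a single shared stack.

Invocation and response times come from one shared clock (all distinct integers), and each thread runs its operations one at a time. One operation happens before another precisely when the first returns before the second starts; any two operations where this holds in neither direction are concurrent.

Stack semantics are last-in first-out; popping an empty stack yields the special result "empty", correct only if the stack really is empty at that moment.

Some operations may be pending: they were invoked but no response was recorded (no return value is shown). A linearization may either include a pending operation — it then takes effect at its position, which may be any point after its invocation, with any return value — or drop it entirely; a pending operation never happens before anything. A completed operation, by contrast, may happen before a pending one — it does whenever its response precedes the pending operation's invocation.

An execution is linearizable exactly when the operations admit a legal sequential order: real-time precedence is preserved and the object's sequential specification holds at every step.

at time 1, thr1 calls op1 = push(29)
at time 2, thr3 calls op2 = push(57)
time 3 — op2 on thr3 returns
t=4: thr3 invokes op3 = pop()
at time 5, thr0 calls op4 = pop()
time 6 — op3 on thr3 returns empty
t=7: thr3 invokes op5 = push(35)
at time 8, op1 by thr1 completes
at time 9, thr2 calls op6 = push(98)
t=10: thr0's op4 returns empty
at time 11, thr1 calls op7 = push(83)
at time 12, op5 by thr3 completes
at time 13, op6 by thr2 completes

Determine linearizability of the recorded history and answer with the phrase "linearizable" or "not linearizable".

prefix check: 1..9 passes, 1..10 fails once op4's time-10 response joins
checked exhaustively: 8 real-time-consistent orders of 4 completed operations, zero legal stack replays
completion choices over the 2 pending operations (op5, op6) were checked; none helps
e.g. op1, op2, op3, op4 (pending dropped): illegal at step 3, since op3 pop() → empty cannot apply there
e.g. op1, op2, op4, op3 (pending dropped): illegal at step 3, since op4 pop() → empty cannot apply there

not linearizable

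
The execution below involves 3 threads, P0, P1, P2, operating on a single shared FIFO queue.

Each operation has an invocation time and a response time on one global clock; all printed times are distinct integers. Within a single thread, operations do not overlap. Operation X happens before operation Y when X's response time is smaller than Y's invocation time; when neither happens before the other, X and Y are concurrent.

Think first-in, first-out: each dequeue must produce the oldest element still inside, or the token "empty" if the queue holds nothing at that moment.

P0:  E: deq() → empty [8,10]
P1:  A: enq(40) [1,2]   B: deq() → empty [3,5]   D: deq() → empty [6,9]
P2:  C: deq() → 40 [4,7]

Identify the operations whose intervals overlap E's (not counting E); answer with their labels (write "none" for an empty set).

D

E runs from 8 to 10; window-overlapping ops are concurrent
A [1,2]: before
B [3,5]: before
C [4,7]: before
D [6,9]: concurrent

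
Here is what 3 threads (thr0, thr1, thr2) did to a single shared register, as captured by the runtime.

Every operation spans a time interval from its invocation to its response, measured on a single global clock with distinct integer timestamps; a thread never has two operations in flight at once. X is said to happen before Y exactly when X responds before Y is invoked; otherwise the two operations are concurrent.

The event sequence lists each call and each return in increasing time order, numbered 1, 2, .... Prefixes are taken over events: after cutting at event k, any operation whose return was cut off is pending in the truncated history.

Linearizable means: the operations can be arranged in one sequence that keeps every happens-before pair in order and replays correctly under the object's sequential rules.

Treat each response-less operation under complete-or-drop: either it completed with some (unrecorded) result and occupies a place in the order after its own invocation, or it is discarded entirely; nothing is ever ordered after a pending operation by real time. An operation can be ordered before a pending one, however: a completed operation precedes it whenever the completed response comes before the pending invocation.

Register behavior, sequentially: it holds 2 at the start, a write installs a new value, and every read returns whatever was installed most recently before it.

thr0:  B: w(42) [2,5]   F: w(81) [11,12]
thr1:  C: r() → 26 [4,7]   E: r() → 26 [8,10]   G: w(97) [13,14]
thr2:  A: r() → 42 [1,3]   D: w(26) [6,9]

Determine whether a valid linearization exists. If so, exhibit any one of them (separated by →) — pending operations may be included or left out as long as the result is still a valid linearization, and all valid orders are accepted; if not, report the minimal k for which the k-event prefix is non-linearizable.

1. B w(42), leaving value 42
2. A r() → 42, leaving value 42
3. D w(26), leaving value 26
4. C r() → 26, leaving value 26
5. E r() → 26, leaving value 26
6. F w(81), leaving value 81
7. G w(97), leaving value 97

linearizable — witness: B → A → D → C → E → F → G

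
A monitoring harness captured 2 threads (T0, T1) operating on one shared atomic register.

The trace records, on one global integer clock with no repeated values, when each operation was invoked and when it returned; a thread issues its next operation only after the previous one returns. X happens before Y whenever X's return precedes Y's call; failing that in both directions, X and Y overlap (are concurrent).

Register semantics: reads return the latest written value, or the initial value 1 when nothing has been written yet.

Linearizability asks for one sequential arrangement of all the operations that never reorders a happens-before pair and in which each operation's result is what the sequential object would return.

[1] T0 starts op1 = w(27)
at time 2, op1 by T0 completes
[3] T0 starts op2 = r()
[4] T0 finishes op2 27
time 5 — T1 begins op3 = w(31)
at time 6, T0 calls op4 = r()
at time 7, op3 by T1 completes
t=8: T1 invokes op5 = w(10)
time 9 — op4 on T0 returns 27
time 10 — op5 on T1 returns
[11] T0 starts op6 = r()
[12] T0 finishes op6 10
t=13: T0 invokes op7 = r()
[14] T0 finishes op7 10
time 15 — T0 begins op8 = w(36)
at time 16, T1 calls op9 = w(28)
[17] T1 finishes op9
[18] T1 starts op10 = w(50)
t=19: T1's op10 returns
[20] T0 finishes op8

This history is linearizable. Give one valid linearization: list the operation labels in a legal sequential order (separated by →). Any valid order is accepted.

step 1: op1 w(27) — value 27
step 2: op2 r() → 27 — value 27
step 3: op4 r() → 27 — value 27
step 4: op3 w(31) — value 31
step 5: op5 w(10) — value 10
step 6: op6 r() → 10 — value 10
step 7: op7 r() → 10 — value 10
step 8: op8 w(36) — value 36
step 9: op9 w(28) — value 28
step 10: op10 w(50) — value 50

op1 → op2 → op4 → op3 → op5 → op6 → op7 → op8 → op9 → op10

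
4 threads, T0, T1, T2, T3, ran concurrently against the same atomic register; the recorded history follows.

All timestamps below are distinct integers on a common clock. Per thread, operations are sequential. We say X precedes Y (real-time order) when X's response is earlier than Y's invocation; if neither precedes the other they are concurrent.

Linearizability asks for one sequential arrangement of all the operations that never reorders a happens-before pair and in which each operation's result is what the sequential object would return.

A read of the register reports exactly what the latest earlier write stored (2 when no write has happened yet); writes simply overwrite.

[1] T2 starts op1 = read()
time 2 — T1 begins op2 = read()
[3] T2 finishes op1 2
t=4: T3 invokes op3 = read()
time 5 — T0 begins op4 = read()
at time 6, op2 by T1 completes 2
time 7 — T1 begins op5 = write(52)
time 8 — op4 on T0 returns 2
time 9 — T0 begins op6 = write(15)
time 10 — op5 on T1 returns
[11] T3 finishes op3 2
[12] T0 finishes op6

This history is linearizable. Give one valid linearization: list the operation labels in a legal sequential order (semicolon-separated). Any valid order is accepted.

after step 1 (op1 read() → 2): value 2
after step 2 (op2 read() → 2): value 2
after step 3 (op3 read() → 2): value 2
after step 4 (op4 read() → 2): value 2
after step 5 (op5 write(52)): value 52
after step 6 (op6 write(15)): value 15

op1; op2; op3; op4; op5; op6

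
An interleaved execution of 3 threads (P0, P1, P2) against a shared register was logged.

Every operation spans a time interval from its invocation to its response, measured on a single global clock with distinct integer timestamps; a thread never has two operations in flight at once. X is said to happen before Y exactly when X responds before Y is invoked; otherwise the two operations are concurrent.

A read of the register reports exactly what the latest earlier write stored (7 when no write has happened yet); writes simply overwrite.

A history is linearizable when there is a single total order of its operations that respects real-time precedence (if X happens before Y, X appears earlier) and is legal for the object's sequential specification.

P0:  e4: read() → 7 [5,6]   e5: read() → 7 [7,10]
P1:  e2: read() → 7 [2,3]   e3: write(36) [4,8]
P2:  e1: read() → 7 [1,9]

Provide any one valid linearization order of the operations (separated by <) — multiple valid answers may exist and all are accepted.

1. e1 read() → 7, leaving value 7
2. e2 read() → 7, leaving value 7
3. e4 read() → 7, leaving value 7
4. e5 read() → 7, leaving value 7
5. e3 write(36), leaving value 36

e1 < e2 < e4 < e5 < e3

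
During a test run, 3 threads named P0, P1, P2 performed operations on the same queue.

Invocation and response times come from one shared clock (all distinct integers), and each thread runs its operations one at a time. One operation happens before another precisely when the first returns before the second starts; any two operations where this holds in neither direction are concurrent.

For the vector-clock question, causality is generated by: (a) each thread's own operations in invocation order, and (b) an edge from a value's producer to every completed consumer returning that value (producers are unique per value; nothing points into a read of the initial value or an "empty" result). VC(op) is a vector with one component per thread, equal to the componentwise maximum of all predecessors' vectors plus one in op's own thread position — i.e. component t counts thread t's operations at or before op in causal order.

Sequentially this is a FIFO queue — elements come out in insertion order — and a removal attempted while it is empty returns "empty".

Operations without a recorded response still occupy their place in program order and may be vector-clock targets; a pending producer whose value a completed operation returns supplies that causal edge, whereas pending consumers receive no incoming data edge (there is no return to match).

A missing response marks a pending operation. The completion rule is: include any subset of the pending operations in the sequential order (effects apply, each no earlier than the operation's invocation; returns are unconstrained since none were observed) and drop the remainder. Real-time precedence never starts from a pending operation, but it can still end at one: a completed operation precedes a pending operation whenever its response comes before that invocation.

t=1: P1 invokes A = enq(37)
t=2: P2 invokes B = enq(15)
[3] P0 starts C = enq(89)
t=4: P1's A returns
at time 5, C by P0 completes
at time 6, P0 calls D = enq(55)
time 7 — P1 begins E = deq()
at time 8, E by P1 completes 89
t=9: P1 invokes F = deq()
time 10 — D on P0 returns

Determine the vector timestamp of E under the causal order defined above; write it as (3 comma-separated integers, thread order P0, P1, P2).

VC(B, invoked at 2): no causal predecessors; +1 on P2 → (0, 0, 1)
VC(A, invoked at 1): no causal predecessors; +1 on P1 → (0, 1, 0)
VC(C, invoked at 3): no causal predecessors; +1 on P0 → (1, 0, 0)
D, invoked 6, takes VC(C)=(1, 0, 0) under max, adds 1 for P0 → (2, 0, 0)
E, invoked 7, takes VC(A)=(0, 1, 0), VC(C)=(1, 0, 0) under max, adds 1 for P1 → (1, 2, 0)
F, invoked 9, takes VC(E)=(1, 2, 0) under max, adds 1 for P1 → (1, 3, 0)
target: VC(E) = (1, 2, 0)

(1, 2, 0)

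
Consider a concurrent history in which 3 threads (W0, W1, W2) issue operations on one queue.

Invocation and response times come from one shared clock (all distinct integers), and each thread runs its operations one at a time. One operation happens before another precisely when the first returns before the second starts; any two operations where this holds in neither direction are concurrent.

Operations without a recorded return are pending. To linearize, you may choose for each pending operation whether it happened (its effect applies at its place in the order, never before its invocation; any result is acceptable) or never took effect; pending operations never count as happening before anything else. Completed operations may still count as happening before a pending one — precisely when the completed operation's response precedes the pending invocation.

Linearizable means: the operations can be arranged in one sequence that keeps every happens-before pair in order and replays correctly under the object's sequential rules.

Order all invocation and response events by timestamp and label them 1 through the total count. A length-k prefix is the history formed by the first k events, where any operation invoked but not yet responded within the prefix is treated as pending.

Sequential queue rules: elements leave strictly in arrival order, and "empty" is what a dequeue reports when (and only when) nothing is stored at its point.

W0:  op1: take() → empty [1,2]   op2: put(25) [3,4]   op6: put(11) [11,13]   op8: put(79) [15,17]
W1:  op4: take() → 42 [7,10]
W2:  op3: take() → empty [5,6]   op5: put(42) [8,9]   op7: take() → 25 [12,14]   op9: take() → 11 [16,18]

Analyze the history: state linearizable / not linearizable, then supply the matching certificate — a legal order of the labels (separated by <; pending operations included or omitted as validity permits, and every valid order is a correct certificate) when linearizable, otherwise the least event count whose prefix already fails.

prefix check: 1..5 passes, 1..6 fails once op3's time-6 response joins
exactly one order of the 3 completed ops respects real time; the queue replay fails
for example op1, op2, op3 fails at step 3: op3 take() → empty is not legal there

not linearizable — minimal violating prefix: 6 events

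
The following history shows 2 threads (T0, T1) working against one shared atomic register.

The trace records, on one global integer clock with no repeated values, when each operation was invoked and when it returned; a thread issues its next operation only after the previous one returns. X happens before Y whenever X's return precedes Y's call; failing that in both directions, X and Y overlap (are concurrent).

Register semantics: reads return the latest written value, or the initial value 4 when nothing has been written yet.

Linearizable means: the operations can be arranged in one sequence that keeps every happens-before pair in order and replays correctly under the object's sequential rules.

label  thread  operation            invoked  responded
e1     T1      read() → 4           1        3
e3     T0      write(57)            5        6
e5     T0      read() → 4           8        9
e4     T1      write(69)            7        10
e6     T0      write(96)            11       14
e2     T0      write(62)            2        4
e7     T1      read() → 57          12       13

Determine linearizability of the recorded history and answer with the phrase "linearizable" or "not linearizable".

through event 8 a valid linearization exists; event 9 (e5 responding at time 9) ends that
2 orders of the 4 completed atomic register ops respect real time; none is legal
including or dropping the 1 pending operation (e4) in any combination fails
sample order e1, e2, e3, e5 (pending dropped) stalls at step 4 — e5 read() → 4 has no legal effect
sample order e2, e1, e3, e5 (pending dropped) stalls at step 2 — e1 read() → 4 has no legal effect

not linearizable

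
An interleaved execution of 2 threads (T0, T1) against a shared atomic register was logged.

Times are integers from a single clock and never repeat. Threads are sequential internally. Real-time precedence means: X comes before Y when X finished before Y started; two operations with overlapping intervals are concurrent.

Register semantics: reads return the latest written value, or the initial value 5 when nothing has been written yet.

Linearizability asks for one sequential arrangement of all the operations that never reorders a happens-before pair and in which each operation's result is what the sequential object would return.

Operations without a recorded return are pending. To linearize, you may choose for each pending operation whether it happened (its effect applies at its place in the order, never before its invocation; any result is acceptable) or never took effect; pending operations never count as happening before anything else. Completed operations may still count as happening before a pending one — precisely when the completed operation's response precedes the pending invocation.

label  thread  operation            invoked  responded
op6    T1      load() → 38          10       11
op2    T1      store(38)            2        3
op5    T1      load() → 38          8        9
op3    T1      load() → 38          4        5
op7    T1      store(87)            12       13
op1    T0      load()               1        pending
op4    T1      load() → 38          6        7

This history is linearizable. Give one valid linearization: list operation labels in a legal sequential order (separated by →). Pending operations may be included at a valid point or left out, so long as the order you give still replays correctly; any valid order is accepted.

op1 → op2 → op3 → op4 → op5 → op6 → op7

after step 1 (op1 load() (pending, included)): value 5
after step 2 (op2 store(38)): value 38
after step 3 (op3 load() → 38): value 38
after step 4 (op4 load() → 38): value 38
after step 5 (op5 load() → 38): value 38
after step 6 (op6 load() → 38): value 38
after step 7 (op7 store(87)): value 87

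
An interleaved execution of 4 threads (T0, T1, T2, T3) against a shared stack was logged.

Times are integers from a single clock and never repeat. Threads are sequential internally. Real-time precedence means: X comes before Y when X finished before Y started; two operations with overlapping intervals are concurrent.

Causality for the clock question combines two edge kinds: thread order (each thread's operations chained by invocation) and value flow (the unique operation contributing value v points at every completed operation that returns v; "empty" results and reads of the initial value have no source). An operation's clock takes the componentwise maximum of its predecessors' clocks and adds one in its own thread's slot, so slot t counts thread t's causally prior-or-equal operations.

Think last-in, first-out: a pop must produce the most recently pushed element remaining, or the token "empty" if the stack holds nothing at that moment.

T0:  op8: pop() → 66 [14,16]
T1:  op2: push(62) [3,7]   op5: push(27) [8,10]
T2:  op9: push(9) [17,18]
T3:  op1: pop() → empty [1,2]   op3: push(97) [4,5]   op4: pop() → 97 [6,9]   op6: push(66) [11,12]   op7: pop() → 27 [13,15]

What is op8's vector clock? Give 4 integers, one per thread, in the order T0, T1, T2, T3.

(1, 0, 0, 4)

op1, invoked 1, has no incoming edges; only T3's bump applies → (0, 0, 0, 1)
op9, invoked 17, has no incoming edges; only T2's bump applies → (0, 0, 1, 0)
op2, invoked 3, has no incoming edges; only T1's bump applies → (0, 1, 0, 0)
op3, invoked 4, takes VC(op1)=(0, 0, 0, 1) under max, adds 1 for T3 → (0, 0, 0, 2)
op5, invoked 8, takes VC(op2)=(0, 1, 0, 0) under max, adds 1 for T1 → (0, 2, 0, 0)
op4, invoked 6, takes VC(op3)=(0, 0, 0, 2) under max, adds 1 for T3 → (0, 0, 0, 3)
op6, invoked 11, takes VC(op4)=(0, 0, 0, 3) under max, adds 1 for T3 → (0, 0, 0, 4)
op8, invoked 14, takes VC(op6)=(0, 0, 0, 4) under max, adds 1 for T0 → (1, 0, 0, 4)
op7, invoked 13, takes VC(op5)=(0, 2, 0, 0), VC(op6)=(0, 0, 0, 4) under max, adds 1 for T3 → (0, 2, 0, 5)
target: VC(op8) = (1, 0, 0, 4)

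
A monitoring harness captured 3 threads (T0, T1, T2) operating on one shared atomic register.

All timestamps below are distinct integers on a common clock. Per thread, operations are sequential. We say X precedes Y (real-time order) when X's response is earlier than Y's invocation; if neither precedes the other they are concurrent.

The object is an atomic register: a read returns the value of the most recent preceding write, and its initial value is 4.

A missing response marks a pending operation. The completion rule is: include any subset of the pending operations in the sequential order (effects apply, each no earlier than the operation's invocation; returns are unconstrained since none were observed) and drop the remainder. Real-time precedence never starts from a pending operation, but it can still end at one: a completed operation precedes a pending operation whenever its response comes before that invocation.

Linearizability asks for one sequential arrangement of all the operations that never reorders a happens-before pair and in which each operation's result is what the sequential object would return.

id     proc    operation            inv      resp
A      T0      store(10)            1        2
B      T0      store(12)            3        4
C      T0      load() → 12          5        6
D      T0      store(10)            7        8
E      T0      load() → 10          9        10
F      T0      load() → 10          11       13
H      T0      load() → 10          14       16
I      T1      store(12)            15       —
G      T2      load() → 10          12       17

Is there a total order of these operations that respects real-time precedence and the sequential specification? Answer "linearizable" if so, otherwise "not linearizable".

one valid linearization: A, B, C, D, E, F, G, H
after step 1 (A store(10)): value 10
after step 2 (B store(12)): value 12
after step 3 (C load() → 12): value 12
after step 4 (D store(10)): value 10
after step 5 (E load() → 10): value 10
after step 6 (F load() → 10): value 10
after step 7 (G load() → 10): value 10
after step 8 (H load() → 10): value 10

linearizable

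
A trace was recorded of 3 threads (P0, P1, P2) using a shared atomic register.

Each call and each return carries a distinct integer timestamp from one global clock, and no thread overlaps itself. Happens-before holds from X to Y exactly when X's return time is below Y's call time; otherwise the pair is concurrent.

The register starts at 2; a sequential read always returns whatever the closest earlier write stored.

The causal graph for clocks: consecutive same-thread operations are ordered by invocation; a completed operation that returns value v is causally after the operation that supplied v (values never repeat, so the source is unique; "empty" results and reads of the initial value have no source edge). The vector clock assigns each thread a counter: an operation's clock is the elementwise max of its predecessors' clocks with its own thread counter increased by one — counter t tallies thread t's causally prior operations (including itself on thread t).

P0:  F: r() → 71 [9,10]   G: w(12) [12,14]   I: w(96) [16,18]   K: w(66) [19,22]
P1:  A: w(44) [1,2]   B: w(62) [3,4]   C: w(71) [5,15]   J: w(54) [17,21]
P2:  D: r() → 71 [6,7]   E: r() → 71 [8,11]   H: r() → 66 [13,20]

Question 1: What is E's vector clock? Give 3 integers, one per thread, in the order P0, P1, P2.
(0, 3, 2)

no predecessors for A (invoked 1): P1 increments from zero → (0, 1, 0)
invoked at 3, B merges VC(A)=(0, 1, 0) and bumps P1's slot → (0, 2, 0)
invoked at 5, C merges VC(B)=(0, 2, 0) and bumps P1's slot → (0, 3, 0)
invoked at 6, D merges VC(C)=(0, 3, 0) and bumps P2's slot → (0, 3, 1)
invoked at 17, J merges VC(C)=(0, 3, 0) and bumps P1's slot → (0, 4, 0)
invoked at 9, F merges VC(C)=(0, 3, 0) and bumps P0's slot → (1, 3, 0)
invoked at 8, E merges VC(C)=(0, 3, 0), VC(D)=(0, 3, 1) and bumps P2's slot → (0, 3, 2)
invoked at 12, G merges VC(F)=(1, 3, 0) and bumps P0's slot → (2, 3, 0)
invoked at 16, I merges VC(G)=(2, 3, 0) and bumps P0's slot → (3, 3, 0)
invoked at 19, K merges VC(I)=(3, 3, 0) and bumps P0's slot → (4, 3, 0)
invoked at 13, H merges VC(E)=(0, 3, 2), VC(K)=(4, 3, 0) and bumps P2's slot → (4, 3, 3)
target: VC(E) = (0, 3, 2)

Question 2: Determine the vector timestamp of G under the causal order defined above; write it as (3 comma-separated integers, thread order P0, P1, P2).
(2, 3, 0)

A, invoked 1, has no incoming edges; only P1's bump applies → (0, 1, 0)
from VC(A)=(0, 1, 0), B (invoked 3) maxes components and bumps P1 → (0, 2, 0)
from VC(B)=(0, 2, 0), C (invoked 5) maxes components and bumps P1 → (0, 3, 0)
from VC(C)=(0, 3, 0), D (invoked 6) maxes components and bumps P2 → (0, 3, 1)
from VC(C)=(0, 3, 0), J (invoked 17) maxes components and bumps P1 → (0, 4, 0)
from VC(C)=(0, 3, 0), F (invoked 9) maxes components and bumps P0 → (1, 3, 0)
from VC(C)=(0, 3, 0), VC(D)=(0, 3, 1), E (invoked 8) maxes components and bumps P2 → (0, 3, 2)
from VC(F)=(1, 3, 0), G (invoked 12) maxes components and bumps P0 → (2, 3, 0)
from VC(G)=(2, 3, 0), I (invoked 16) maxes components and bumps P0 → (3, 3, 0)
from VC(I)=(3, 3, 0), K (invoked 19) maxes components and bumps P0 → (4, 3, 0)
from VC(E)=(0, 3, 2), VC(K)=(4, 3, 0), H (invoked 13) maxes components and bumps P2 → (4, 3, 3)
target: VC(G) = (2, 3, 0)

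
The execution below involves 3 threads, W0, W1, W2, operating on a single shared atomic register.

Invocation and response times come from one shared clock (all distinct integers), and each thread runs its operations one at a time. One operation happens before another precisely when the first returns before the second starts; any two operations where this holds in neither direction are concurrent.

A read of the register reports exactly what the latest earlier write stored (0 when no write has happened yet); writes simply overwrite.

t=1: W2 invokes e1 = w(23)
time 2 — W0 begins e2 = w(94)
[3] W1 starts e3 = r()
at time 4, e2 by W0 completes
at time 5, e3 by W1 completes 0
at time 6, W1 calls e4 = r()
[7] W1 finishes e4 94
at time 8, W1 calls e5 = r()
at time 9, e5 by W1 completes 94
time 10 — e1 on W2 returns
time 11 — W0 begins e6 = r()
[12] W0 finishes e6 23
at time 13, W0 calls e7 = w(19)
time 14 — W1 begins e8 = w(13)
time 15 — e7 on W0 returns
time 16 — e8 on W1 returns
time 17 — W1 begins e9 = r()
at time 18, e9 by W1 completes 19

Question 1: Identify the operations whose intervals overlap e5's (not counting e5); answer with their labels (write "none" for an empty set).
e1

overlap test against e5 [8,9]: concurrent iff the interval meets 8..9
e1 [1,10]: concurrent
e2 [2,4]: before
e3 [3,5]: before
e4 [6,7]: before
e6 [11,12]: after
e7 [13,15]: after
e8 [14,16]: after
e9 [17,18]: after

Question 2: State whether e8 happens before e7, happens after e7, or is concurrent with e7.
concurrent

e8 spans [14,16], e7 spans [13,15]
the intervals overlap in both directions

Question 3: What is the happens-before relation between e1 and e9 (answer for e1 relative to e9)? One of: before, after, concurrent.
before

e1 spans [1,10], e9 spans [17,18]
resp(e1)=10 < inv(e9)=17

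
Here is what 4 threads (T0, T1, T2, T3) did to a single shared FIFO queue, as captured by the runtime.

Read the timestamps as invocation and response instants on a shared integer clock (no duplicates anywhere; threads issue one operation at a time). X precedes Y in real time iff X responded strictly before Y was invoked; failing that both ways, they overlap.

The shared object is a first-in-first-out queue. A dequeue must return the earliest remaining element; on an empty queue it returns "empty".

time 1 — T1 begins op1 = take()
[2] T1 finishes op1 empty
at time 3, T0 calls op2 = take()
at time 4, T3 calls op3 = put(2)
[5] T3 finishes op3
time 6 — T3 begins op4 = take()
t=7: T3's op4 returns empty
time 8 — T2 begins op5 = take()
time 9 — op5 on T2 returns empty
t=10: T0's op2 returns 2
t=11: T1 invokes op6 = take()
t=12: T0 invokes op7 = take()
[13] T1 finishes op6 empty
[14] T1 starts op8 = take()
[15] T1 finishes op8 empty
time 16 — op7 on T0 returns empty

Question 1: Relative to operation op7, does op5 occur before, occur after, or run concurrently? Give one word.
before

op5 spans [8,9], op7 spans [12,16]
resp(op5)=9 < inv(op7)=12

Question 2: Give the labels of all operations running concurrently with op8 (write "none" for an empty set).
op7

overlap test against op8 [14,15]: concurrent iff the interval meets 14..15
op1 [1,2]: before
op2 [3,10]: before
op3 [4,5]: before
op4 [6,7]: before
op5 [8,9]: before
op6 [11,13]: before
op7 [12,16]: concurrent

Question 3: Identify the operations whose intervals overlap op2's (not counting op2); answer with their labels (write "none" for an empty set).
op3, op4, op5

op2 spans [3,10]; an op avoiding the whole window 3..10 is ordered, any other is concurrent
op1 [1,2]: before
op3 [4,5]: concurrent
op4 [6,7]: concurrent
op5 [8,9]: concurrent
op6 [11,13]: after
op7 [12,16]: after
op8 [14,15]: after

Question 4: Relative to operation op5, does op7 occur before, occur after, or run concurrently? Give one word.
after

op7 spans [12,16], op5 spans [8,9]
resp(op5)=9 < inv(op7)=12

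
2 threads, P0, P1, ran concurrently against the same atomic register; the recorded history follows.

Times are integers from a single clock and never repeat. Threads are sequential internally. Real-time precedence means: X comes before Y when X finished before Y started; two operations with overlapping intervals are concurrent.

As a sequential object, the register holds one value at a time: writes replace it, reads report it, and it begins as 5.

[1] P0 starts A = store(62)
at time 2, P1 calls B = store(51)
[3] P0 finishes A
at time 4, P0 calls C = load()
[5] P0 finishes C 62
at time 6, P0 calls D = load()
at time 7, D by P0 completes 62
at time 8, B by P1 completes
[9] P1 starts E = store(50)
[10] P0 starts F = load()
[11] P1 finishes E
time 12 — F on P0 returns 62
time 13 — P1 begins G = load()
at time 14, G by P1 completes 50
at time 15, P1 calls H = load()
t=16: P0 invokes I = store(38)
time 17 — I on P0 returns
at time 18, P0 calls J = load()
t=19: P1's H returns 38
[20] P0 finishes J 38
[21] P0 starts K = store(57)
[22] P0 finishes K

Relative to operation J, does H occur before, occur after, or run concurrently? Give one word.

H spans [15,19], J spans [18,20]
the intervals overlap in both directions

concurrent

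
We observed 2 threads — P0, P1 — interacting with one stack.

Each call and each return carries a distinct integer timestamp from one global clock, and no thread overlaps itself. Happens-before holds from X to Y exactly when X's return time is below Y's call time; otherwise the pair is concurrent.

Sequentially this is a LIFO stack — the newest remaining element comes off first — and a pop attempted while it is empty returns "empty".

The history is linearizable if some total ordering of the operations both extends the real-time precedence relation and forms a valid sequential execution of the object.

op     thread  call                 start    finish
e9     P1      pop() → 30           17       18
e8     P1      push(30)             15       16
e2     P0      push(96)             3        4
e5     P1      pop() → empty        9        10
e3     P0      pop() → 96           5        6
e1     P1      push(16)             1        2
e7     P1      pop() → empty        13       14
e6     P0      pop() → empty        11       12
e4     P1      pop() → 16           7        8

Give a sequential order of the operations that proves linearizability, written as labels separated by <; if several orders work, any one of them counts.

after step 1 (e1 push(16)): stack <16>
after step 2 (e2 push(96)): stack <16,96>
after step 3 (e3 pop() → 96): stack <16>
after step 4 (e4 pop() → 16): stack <>
after step 5 (e5 pop() → empty): stack <>
after step 6 (e6 pop() → empty): stack <>
after step 7 (e7 pop() → empty): stack <>
after step 8 (e8 push(30)): stack <30>
after step 9 (e9 pop() → 30): stack <>

e1 < e2 < e3 < e4 < e5 < e6 < e7 < e8 < e9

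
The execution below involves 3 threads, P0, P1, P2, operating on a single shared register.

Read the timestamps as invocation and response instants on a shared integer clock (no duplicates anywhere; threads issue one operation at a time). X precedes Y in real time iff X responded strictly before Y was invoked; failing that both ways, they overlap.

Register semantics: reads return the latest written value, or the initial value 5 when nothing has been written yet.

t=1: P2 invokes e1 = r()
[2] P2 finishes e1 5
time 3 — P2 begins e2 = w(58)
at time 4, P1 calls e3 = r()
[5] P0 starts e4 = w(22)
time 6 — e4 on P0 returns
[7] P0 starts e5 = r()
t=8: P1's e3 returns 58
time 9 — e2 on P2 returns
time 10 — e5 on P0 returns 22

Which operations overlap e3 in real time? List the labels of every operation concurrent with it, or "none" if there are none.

e2, e4, e5

e3 runs from 4 to 8; window-overlapping ops are concurrent
e1 [1,2]: before
e2 [3,9]: concurrent
e4 [5,6]: concurrent
e5 [7,10]: concurrent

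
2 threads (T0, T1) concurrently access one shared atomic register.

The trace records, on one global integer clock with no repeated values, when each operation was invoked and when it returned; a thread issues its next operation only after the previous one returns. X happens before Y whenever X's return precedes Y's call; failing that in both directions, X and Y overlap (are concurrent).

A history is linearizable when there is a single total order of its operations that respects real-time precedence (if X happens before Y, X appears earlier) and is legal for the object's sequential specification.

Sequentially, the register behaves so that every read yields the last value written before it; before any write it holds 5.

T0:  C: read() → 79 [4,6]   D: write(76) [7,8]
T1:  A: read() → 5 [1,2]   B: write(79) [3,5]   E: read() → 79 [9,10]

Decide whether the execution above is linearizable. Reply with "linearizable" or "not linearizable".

not linearizable

prefix check: 1..9 passes, 1..10 fails once E's time-10 response joins
5 completed operations, 2 real-time-consistent orders — every atomic register replay fails
sample order A, B, C, D, E stalls at step 5 — E read() → 79 has no legal effect
sample order A, C, B, D, E stalls at step 2 — C read() → 79 has no legal effect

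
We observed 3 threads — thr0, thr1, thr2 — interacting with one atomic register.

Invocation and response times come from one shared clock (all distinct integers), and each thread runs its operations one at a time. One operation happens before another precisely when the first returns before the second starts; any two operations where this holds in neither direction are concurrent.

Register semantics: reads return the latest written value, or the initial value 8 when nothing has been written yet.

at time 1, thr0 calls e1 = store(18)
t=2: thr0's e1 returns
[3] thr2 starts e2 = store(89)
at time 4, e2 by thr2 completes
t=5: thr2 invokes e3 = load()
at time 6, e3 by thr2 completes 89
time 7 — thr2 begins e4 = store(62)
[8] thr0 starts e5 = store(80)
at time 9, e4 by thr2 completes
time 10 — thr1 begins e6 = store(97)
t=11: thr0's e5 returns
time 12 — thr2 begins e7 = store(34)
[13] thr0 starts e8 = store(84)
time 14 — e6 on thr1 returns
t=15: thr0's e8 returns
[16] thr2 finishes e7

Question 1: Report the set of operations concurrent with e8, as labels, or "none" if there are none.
overlap test against e8 [13,15]: concurrent iff the interval meets 13..15
e1 [1,2]: before
e2 [3,4]: before
e3 [5,6]: before
e4 [7,9]: before
e5 [8,11]: before
e6 [10,14]: concurrent
e7 [12,16]: concurrent

e6, e7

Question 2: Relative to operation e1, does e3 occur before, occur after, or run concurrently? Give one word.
e3 spans [5,6], e1 spans [1,2]
resp(e1)=2 < inv(e3)=5

after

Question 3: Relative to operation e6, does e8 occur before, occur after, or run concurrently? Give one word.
e8 spans [13,15], e6 spans [10,14]
the intervals overlap in both directions

concurrent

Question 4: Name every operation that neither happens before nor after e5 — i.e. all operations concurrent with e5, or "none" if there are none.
e5 spans [8,11]; an op avoiding the whole window 8..11 is ordered, any other is concurrent
e1 [1,2]: before
e2 [3,4]: before
e3 [5,6]: before
e4 [7,9]: concurrent
e6 [10,14]: concurrent
e7 [12,16]: after
e8 [13,15]: after

e4, e6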